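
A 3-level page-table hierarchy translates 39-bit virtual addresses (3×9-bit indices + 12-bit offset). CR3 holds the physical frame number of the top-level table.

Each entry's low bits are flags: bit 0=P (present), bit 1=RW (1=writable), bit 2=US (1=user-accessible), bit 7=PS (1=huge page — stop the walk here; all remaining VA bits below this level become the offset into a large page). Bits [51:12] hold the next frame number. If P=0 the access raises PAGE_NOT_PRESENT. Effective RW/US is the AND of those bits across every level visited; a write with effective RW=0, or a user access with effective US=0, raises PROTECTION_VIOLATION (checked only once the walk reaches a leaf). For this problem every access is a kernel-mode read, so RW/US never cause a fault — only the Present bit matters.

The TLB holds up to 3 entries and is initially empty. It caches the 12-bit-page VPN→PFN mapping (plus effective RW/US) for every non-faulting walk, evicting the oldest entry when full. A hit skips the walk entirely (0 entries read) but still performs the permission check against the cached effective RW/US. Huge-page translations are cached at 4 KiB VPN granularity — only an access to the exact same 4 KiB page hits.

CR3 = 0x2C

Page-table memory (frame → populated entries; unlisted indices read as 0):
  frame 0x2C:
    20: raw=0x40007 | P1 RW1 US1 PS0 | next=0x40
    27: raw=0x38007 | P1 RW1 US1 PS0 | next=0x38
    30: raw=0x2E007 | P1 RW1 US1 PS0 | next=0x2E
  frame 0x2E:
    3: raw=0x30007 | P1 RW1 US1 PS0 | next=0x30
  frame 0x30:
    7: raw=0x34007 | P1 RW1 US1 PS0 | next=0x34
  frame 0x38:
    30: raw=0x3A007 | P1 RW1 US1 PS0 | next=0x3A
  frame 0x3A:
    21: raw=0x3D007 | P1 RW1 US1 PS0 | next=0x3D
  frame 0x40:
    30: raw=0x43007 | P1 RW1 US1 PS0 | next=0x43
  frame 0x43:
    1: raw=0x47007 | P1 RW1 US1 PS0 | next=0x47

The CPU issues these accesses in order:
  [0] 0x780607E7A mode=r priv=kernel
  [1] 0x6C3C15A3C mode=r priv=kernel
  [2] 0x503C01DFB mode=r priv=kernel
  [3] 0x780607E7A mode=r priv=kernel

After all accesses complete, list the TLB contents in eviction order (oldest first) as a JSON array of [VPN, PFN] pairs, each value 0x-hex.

Trace:
#0 VA=0x780607E7A (r,kernel):
  L0: frame=0x2C idx=30 entry=0x2E007 [P=1 RW=1 US=1 PS=0]
  L1: frame=0x2E idx=3 entry=0x30007 [P=1 RW=1 US=1 PS=0]
  L2: frame=0x30 idx=7 entry=0x34007 [P=1 RW=1 US=1 PS=0]
  ✓ 0x34E7A  — 3 lookups
#1 VA=0x6C3C15A3C (r,kernel):
  L0: frame=0x2C idx=27 entry=0x38007 [P=1 RW=1 US=1 PS=0]
  L1: frame=0x38 idx=30 entry=0x3A007 [P=1 RW=1 US=1 PS=0]
  L2: frame=0x3A idx=21 entry=0x3D007 [P=1 RW=1 US=1 PS=0]
  ✓ 0x3DA3C  — 3 lookups
#2 VA=0x503C01DFB (r,kernel):
  L0: frame=0x2C idx=20 entry=0x40007 [P=1 RW=1 US=1 PS=0]
  L1: frame=0x40 idx=30 entry=0x43007 [P=1 RW=1 US=1 PS=0]
  L2: frame=0x43 idx=1 entry=0x47007 [P=1 RW=1 US=1 PS=0]
  ✓ 0x47DFB  — 3 lookups
#3 VA=0x780607E7A (r,kernel):
  TLB hit vpn=0x780607 → PA=0x34E7A

TLB: [["0x780607", "0x34"], ["0x6C3C15", "0x3D"], ["0x503C01", "0x47"]]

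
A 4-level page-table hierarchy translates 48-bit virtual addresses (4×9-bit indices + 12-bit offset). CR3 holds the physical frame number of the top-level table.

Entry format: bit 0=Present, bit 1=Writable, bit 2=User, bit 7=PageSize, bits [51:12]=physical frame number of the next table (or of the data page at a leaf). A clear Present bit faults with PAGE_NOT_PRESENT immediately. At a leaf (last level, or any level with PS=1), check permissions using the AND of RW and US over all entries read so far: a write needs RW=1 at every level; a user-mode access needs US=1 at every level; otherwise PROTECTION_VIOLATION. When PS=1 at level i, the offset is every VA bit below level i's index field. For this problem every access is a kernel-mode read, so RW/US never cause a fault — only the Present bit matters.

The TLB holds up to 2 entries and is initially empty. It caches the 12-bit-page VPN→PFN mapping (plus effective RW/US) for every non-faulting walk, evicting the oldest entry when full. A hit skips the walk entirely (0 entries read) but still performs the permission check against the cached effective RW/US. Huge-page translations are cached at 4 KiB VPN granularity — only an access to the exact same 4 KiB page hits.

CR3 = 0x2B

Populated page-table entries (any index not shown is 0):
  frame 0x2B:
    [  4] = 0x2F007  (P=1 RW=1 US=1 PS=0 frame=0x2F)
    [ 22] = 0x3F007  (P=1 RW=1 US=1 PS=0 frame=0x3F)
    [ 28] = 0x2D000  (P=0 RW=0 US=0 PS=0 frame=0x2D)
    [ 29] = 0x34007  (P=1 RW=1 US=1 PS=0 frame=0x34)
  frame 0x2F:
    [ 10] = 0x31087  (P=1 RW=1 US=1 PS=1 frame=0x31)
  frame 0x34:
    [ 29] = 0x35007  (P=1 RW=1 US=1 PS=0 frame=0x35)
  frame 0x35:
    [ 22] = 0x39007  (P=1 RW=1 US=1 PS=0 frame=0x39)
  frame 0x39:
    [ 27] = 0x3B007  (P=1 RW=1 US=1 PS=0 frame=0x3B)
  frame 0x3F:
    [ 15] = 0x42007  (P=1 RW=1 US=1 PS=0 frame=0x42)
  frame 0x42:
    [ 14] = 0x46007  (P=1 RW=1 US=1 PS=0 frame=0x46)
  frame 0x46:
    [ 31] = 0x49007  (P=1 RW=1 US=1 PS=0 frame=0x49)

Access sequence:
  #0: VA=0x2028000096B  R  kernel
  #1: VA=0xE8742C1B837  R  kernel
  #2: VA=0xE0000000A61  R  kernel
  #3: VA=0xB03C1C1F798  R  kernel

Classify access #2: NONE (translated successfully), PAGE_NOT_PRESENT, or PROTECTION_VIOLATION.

Per-access translation:
#0 VA=0x2028000096B (r,kernel):
  lvl0: tbl 0x2B, slot 4 ⇒ 0x2F007 (P1/RW1/US1/PS0)
  lvl1: tbl 0x2F, slot 10 ⇒ 0x31087 (P1/RW1/US1/PS1)
  ⇒ phys 0x3196B (huge @L1)  [2 reads]
#1 VA=0xE8742C1B837 (r,kernel):
  lvl0: tbl 0x2B, slot 29 ⇒ 0x34007 (P1/RW1/US1/PS0)
  lvl1: tbl 0x34, slot 29 ⇒ 0x35007 (P1/RW1/US1/PS0)
  lvl2: tbl 0x35, slot 22 ⇒ 0x39007 (P1/RW1/US1/PS0)
  lvl3: tbl 0x39, slot 27 ⇒ 0x3B007 (P1/RW1/US1/PS0)
  ⇒ phys 0x3B837  [4 reads]
#2 VA=0xE0000000A61 (r,kernel):
  lvl0: tbl 0x2B, slot 28 ⇒ 0x2D000 (P0/RW0/US0/PS0)
  → PAGE_NOT_PRESENT  (1 entries read)
#3 VA=0xB03C1C1F798 (r,kernel):
  lvl0: tbl 0x2B, slot 22 ⇒ 0x3F007 (P1/RW1/US1/PS0)
  lvl1: tbl 0x3F, slot 15 ⇒ 0x42007 (P1/RW1/US1/PS0)
  lvl2: tbl 0x42, slot 14 ⇒ 0x46007 (P1/RW1/US1/PS0)
  lvl3: tbl 0x46, slot 31 ⇒ 0x49007 (P1/RW1/US1/PS0)
  ⇒ phys 0x49798  [4 reads]

Access #2 fault: PAGE_NOT_PRESENT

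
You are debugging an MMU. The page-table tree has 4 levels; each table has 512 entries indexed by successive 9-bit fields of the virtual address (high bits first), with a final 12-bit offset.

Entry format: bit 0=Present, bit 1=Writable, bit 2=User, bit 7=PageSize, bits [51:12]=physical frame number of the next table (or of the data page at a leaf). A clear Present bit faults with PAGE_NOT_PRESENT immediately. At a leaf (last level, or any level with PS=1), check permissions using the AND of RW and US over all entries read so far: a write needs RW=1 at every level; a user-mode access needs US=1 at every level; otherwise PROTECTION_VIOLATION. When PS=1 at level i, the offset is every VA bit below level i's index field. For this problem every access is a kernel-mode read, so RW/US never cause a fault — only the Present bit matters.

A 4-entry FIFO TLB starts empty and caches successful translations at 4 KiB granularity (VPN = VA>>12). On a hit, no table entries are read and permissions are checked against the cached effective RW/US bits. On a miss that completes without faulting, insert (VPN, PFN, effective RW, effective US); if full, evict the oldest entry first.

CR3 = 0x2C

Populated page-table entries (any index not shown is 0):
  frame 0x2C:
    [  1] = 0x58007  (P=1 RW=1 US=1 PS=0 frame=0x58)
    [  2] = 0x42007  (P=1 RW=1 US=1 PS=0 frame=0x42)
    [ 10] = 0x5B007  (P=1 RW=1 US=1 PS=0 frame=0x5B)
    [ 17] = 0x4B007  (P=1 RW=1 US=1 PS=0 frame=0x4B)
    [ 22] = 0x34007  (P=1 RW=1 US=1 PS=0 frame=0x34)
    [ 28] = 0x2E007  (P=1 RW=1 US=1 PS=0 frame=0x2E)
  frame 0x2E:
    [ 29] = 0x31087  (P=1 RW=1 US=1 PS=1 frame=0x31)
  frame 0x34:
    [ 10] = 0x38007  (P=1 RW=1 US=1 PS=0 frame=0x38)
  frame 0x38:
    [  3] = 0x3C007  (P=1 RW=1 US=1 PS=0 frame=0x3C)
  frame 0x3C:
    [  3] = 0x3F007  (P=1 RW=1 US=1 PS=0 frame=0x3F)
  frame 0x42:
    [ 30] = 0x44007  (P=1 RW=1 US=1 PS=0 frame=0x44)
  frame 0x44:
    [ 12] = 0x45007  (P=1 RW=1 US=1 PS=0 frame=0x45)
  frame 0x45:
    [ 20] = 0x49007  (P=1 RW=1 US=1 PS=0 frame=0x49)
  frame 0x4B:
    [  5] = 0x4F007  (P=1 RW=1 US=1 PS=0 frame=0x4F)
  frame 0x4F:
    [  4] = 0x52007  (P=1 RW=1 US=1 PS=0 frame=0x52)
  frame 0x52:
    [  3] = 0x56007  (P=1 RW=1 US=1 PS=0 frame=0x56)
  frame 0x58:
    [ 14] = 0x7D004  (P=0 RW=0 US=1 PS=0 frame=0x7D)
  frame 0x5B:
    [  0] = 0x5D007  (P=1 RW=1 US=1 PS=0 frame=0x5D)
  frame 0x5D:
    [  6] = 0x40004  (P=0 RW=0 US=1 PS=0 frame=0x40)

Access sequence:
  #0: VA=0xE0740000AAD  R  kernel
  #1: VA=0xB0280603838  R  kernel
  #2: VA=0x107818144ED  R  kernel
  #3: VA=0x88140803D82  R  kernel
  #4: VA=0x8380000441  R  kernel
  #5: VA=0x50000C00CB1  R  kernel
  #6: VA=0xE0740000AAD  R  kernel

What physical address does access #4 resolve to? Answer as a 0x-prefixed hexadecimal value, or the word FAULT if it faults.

Walk each access:
#0 VA=0xE0740000AAD (r,kernel):
  [0] read 0x2C idx=28: raw=0x2E007 flags P=1 W=1 U=1 S=0
  [1] read 0x2E idx=29: raw=0x31087 flags P=1 W=1 U=1 S=1
  ⇒ phys 0x31AAD (huge @L1)  [2 reads]
#1 VA=0xB0280603838 (r,kernel):
  [0] read 0x2C idx=22: raw=0x34007 flags P=1 W=1 U=1 S=0
  [1] read 0x34 idx=10: raw=0x38007 flags P=1 W=1 U=1 S=0
  [2] read 0x38 idx=3: raw=0x3C007 flags P=1 W=1 U=1 S=0
  [3] read 0x3C idx=3: raw=0x3F007 flags P=1 W=1 U=1 S=0
  ⇒ phys 0x3F838  [4 reads]
#2 VA=0x107818144ED (r,kernel):
  [0] read 0x2C idx=2: raw=0x42007 flags P=1 W=1 U=1 S=0
  [1] read 0x42 idx=30: raw=0x44007 flags P=1 W=1 U=1 S=0
  [2] read 0x44 idx=12: raw=0x45007 flags P=1 W=1 U=1 S=0
  [3] read 0x45 idx=20: raw=0x49007 flags P=1 W=1 U=1 S=0
  ⇒ phys 0x494ED  [4 reads]
#3 VA=0x88140803D82 (r,kernel):
  [0] read 0x2C idx=17: raw=0x4B007 flags P=1 W=1 U=1 S=0
  [1] read 0x4B idx=5: raw=0x4F007 flags P=1 W=1 U=1 S=0
  [2] read 0x4F idx=4: raw=0x52007 flags P=1 W=1 U=1 S=0
  [3] read 0x52 idx=3: raw=0x56007 flags P=1 W=1 U=1 S=0
  ⇒ phys 0x56D82  [4 reads]
#4 VA=0x8380000441 (r,kernel):
  [0] read 0x2C idx=1: raw=0x58007 flags P=1 W=1 U=1 S=0
  [1] read 0x58 idx=14: raw=0x7D004 flags P=0 W=0 U=1 S=0
  → PAGE_NOT_PRESENT  (2 entries read)
#5 VA=0x50000C00CB1 (r,kernel):
  [0] read 0x2C idx=10: raw=0x5B007 flags P=1 W=1 U=1 S=0
  [1] read 0x5B idx=0: raw=0x5D007 flags P=1 W=1 U=1 S=0
  [2] read 0x5D idx=6: raw=0x40004 flags P=0 W=0 U=1 S=0
  → PAGE_NOT_PRESENT  (3 entries read)
#6 VA=0xE0740000AAD (r,kernel):
  TLB hit vpn=0xE0740000 → PA=0x31AAD

Access #4 PA: FAULT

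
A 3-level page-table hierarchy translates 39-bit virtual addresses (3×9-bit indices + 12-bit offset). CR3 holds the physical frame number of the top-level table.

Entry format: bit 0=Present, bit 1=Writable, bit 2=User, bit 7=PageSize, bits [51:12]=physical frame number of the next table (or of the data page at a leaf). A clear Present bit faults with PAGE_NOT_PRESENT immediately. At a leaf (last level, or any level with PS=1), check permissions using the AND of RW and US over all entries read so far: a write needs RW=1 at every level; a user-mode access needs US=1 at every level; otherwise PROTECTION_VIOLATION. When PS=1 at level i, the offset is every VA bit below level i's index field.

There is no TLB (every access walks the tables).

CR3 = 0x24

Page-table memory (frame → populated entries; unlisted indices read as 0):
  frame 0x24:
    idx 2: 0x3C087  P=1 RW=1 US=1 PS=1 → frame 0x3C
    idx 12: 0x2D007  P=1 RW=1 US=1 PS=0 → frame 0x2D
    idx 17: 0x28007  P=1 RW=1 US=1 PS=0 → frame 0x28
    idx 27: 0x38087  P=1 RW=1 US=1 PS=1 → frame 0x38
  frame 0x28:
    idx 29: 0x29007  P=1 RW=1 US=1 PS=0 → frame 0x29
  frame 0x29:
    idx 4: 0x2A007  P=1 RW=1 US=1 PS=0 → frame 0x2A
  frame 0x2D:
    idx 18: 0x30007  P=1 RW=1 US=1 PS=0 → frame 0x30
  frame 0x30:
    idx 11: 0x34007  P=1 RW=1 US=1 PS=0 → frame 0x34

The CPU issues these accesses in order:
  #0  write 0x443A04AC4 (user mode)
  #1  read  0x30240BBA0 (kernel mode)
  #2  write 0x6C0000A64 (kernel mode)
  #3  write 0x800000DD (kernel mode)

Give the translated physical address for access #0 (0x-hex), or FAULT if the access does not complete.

Per-access translation:
#0 VA=0x443A04AC4 (w,user):
  lvl0: tbl 0x24, slot 17 ⇒ 0x28007 (P1/RW1/US1/PS0)
  lvl1: tbl 0x28, slot 29 ⇒ 0x29007 (P1/RW1/US1/PS0)
  lvl2: tbl 0x29, slot 4 ⇒ 0x2A007 (P1/RW1/US1/PS0)
  ⇒ phys 0x2AAC4  [3 reads]
#1 VA=0x30240BBA0 (r,kernel):
  lvl0: tbl 0x24, slot 12 ⇒ 0x2D007 (P1/RW1/US1/PS0)
  lvl1: tbl 0x2D, slot 18 ⇒ 0x30007 (P1/RW1/US1/PS0)
  lvl2: tbl 0x30, slot 11 ⇒ 0x34007 (P1/RW1/US1/PS0)
  ⇒ phys 0x34BA0  [3 reads]
#2 VA=0x6C0000A64 (w,kernel):
  lvl0: tbl 0x24, slot 27 ⇒ 0x38087 (P1/RW1/US1/PS1)
  ⇒ phys 0x38A64 (huge @L0)  [1 reads]
#3 VA=0x800000DD (w,kernel):
  lvl0: tbl 0x24, slot 2 ⇒ 0x3C087 (P1/RW1/US1/PS1)
  ⇒ phys 0x3C0DD (huge @L0)  [1 reads]

Access #0 PA: 0x2AAC4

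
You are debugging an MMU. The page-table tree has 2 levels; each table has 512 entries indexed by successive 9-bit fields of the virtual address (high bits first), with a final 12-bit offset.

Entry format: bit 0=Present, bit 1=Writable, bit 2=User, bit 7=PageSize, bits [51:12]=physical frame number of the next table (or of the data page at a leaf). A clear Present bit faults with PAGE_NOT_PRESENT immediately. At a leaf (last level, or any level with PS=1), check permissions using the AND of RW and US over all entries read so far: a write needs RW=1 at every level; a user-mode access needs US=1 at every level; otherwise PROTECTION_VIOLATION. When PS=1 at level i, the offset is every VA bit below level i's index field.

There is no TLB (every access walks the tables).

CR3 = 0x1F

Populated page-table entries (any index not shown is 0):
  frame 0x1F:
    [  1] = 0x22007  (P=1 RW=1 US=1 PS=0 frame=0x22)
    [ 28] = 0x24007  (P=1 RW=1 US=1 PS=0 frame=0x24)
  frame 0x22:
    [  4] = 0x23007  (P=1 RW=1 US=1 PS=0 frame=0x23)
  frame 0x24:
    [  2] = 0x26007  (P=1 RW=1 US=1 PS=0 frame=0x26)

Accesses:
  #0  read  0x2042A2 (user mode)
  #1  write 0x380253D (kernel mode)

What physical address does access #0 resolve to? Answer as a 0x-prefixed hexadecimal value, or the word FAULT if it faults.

Walk each access:
#0 VA=0x2042A2 (r,user):
  [0] read 0x1F idx=1: raw=0x22007 flags P=1 W=1 U=1 S=0
  [1] read 0x22 idx=4: raw=0x23007 flags P=1 W=1 U=1 S=0
  → PA=0x232A2  (2 entries read)
#1 VA=0x380253D (w,kernel):
  [0] read 0x1F idx=28: raw=0x24007 flags P=1 W=1 U=1 S=0
  [1] read 0x24 idx=2: raw=0x26007 flags P=1 W=1 U=1 S=0
  → PA=0x2653D  (2 entries read)

Access #0 PA: 0x232A2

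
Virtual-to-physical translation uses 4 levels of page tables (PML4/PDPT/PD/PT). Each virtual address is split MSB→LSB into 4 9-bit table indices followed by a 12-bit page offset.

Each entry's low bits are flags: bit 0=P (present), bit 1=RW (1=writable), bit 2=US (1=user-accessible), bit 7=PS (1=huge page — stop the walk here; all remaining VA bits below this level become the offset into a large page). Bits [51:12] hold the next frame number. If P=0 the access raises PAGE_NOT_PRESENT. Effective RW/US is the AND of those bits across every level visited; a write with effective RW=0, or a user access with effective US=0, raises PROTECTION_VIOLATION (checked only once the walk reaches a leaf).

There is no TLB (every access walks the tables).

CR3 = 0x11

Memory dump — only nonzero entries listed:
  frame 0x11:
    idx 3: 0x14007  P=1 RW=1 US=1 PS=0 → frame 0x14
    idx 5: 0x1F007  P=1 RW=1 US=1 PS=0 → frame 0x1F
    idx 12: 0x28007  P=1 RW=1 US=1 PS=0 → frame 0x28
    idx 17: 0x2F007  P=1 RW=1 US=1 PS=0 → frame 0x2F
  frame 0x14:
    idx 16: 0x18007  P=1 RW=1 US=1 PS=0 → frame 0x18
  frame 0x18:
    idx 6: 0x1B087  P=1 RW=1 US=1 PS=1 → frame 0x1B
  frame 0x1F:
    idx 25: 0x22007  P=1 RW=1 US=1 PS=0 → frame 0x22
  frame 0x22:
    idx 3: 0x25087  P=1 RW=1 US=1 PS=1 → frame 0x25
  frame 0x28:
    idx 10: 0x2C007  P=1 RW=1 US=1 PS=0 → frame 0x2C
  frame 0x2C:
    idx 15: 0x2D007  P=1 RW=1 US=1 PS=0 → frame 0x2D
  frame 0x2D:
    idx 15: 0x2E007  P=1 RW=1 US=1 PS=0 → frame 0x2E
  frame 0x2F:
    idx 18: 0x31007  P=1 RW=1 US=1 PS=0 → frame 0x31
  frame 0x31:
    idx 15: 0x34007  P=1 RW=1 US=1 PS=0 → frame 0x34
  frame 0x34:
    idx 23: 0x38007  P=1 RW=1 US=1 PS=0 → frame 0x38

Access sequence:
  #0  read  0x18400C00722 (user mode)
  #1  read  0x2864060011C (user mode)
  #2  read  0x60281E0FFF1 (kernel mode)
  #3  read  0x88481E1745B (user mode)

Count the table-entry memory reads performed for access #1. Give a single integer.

Per-access translation:
#0 VA=0x18400C00722 (r,user):
  L0 @0x11[3] → 0x14007  P=1,RW=1,US=1,PS=0
  L1 @0x14[16] → 0x18007  P=1,RW=1,US=1,PS=0
  L2 @0x18[6] → 0x1B087  P=1,RW=1,US=1,PS=1
  ✓ 0x1B722 (huge @L2)  — 3 lookups
#1 VA=0x2864060011C (r,user):
  L0 @0x11[5] → 0x1F007  P=1,RW=1,US=1,PS=0
  L1 @0x1F[25] → 0x22007  P=1,RW=1,US=1,PS=0
  L2 @0x22[3] → 0x25087  P=1,RW=1,US=1,PS=1
  ✓ 0x2511C (huge @L2)  — 3 lookups
#2 VA=0x60281E0FFF1 (r,kernel):
  L0 @0x11[12] → 0x28007  P=1,RW=1,US=1,PS=0
  L1 @0x28[10] → 0x2C007  P=1,RW=1,US=1,PS=0
  L2 @0x2C[15] → 0x2D007  P=1,RW=1,US=1,PS=0
  L3 @0x2D[15] → 0x2E007  P=1,RW=1,US=1,PS=0
  ✓ 0x2EFF1  — 4 lookups
#3 VA=0x88481E1745B (r,user):
  L0 @0x11[17] → 0x2F007  P=1,RW=1,US=1,PS=0
  L1 @0x2F[18] → 0x31007  P=1,RW=1,US=1,PS=0
  L2 @0x31[15] → 0x34007  P=1,RW=1,US=1,PS=0
  L3 @0x34[23] → 0x38007  P=1,RW=1,US=1,PS=0
  ✓ 0x3845B  — 4 lookups

Entries read for #1: 3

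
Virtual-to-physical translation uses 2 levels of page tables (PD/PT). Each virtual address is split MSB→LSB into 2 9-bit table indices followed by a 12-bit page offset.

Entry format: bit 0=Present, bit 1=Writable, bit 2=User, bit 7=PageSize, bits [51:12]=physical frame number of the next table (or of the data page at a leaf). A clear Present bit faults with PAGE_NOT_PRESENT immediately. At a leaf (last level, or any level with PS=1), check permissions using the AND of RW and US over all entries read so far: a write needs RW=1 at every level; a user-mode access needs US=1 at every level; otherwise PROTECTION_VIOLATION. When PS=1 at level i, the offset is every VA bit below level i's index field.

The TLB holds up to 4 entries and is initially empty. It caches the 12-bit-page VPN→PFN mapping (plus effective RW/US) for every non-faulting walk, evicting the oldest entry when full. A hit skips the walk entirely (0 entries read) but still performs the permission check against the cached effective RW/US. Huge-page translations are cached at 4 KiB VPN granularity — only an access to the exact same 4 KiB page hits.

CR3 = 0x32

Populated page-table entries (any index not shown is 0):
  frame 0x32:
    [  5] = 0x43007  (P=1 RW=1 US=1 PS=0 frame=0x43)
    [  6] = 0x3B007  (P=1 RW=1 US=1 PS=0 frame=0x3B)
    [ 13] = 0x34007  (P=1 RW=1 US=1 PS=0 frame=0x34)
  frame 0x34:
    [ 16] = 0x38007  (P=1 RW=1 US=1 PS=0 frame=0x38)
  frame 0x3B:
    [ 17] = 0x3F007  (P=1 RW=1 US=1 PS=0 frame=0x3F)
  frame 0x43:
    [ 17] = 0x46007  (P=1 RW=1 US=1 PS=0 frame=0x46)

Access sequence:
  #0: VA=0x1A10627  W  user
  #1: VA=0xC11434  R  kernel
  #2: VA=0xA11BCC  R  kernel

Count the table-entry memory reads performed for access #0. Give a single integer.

Trace:
#0 VA=0x1A10627 (w,user):
  L0 @0x32[13] → 0x34007  P=1,RW=1,US=1,PS=0
  L1 @0x34[16] → 0x38007  P=1,RW=1,US=1,PS=0
  ⇒ phys 0x38627  [2 reads]
#1 VA=0xC11434 (r,kernel):
  L0 @0x32[6] → 0x3B007  P=1,RW=1,US=1,PS=0
  L1 @0x3B[17] → 0x3F007  P=1,RW=1,US=1,PS=0
  ⇒ phys 0x3F434  [2 reads]
#2 VA=0xA11BCC (r,kernel):
  L0 @0x32[5] → 0x43007  P=1,RW=1,US=1,PS=0
  L1 @0x43[17] → 0x46007  P=1,RW=1,US=1,PS=0
  ⇒ phys 0x46BCC  [2 reads]

Entries read for #0: 2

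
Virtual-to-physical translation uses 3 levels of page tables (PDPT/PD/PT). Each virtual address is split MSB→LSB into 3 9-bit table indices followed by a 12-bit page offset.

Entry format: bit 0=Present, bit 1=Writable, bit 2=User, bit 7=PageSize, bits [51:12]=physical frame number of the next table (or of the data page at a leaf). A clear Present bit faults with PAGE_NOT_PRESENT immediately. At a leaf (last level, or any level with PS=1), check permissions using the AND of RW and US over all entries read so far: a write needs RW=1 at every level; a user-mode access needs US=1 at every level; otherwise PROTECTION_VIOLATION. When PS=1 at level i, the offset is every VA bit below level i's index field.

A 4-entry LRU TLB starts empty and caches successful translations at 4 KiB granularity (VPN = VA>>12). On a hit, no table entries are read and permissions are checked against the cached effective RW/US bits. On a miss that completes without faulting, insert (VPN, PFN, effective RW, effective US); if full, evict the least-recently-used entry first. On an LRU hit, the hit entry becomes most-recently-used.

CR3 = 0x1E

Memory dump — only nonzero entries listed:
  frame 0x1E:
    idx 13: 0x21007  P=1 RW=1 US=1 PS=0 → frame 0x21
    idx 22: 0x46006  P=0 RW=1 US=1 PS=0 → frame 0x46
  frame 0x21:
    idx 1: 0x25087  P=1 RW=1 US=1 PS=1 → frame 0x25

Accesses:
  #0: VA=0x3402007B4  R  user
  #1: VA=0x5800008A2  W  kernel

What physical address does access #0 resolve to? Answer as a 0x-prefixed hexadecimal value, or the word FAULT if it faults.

Trace:
#0 VA=0x3402007B4 (r,user):
  L0 @0x1E[13] → 0x21007  P=1,RW=1,US=1,PS=0
  L1 @0x21[1] → 0x25087  P=1,RW=1,US=1,PS=1
  ⇒ phys 0x257B4 (huge @L1)  [2 reads]
#1 VA=0x5800008A2 (w,kernel):
  L0 @0x1E[22] → 0x46006  P=0,RW=1,US=1,PS=0
  → PAGE_NOT_PRESENT  (1 entries read)

Access #0 PA: 0x257B4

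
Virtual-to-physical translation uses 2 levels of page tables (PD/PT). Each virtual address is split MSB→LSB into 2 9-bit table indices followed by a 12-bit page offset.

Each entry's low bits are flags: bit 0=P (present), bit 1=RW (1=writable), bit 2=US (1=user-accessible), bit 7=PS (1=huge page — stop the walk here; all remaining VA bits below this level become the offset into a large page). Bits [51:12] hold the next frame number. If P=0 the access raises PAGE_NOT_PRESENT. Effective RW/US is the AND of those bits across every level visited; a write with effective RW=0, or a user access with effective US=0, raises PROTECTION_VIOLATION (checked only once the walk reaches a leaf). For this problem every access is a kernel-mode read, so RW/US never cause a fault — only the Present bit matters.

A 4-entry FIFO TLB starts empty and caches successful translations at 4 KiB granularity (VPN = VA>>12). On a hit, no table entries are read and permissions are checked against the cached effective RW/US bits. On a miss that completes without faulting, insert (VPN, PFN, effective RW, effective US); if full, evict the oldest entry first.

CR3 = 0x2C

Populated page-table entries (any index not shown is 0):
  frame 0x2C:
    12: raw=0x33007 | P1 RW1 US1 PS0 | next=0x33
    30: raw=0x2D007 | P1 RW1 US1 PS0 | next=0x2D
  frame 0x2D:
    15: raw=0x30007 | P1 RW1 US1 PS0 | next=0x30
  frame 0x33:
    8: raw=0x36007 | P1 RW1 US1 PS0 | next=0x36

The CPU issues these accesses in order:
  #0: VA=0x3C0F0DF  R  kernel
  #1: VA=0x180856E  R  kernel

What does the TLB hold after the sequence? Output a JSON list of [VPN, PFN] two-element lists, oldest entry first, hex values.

Per-access translation:
#0 VA=0x3C0F0DF (r,kernel):
  L0 @0x2C[30] → 0x2D007  P=1,RW=1,US=1,PS=0
  L1 @0x2D[15] → 0x30007  P=1,RW=1,US=1,PS=0
  ✓ 0x300DF  — 2 lookups
#1 VA=0x180856E (r,kernel):
  L0 @0x2C[12] → 0x33007  P=1,RW=1,US=1,PS=0
  L1 @0x33[8] → 0x36007  P=1,RW=1,US=1,PS=0
  ✓ 0x3656E  — 2 lookups

TLB: [["0x3C0F", "0x30"], ["0x1808", "0x36"]]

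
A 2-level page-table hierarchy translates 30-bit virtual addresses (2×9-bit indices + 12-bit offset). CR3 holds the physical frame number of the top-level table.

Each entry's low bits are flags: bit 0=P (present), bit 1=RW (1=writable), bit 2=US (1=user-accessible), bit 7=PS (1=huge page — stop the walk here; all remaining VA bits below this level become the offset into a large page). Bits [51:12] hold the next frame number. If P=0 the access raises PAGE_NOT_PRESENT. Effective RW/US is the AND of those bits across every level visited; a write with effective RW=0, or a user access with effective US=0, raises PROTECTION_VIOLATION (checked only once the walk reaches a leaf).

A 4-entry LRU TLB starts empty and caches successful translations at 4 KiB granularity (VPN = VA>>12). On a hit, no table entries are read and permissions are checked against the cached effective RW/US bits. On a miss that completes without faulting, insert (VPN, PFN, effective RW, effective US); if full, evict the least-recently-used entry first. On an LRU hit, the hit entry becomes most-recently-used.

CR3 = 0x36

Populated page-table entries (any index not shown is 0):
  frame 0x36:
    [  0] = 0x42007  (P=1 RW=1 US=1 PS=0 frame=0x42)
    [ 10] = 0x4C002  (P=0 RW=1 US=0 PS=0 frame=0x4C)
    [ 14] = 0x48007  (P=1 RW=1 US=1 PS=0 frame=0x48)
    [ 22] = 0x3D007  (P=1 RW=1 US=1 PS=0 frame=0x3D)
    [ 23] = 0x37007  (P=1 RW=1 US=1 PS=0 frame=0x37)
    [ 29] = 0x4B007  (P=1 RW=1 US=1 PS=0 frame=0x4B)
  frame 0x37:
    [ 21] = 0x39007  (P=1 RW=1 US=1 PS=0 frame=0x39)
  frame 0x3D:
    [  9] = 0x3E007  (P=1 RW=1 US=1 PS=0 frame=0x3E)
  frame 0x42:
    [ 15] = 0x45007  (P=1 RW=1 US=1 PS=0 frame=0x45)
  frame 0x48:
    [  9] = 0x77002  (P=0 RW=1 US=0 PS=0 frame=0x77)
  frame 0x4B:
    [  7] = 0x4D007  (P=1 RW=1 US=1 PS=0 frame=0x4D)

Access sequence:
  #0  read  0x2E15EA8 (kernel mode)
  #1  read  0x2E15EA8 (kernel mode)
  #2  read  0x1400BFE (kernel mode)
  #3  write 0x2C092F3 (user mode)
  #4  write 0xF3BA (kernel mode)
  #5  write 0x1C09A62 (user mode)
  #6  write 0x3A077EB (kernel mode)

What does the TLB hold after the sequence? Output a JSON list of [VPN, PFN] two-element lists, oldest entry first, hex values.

Walk each access:
#0 VA=0x2E15EA8 (r,kernel):
  L0 @0x36[23] → 0x37007  P=1,RW=1,US=1,PS=0
  L1 @0x37[21] → 0x39007  P=1,RW=1,US=1,PS=0
  → PA=0x39EA8  (2 entries read)
#1 VA=0x2E15EA8 (r,kernel):
  TLB hit vpn=0x2E15 → PA=0x39EA8
#2 VA=0x1400BFE (r,kernel):
  L0 @0x36[10] → 0x4C002  P=0,RW=1,US=0,PS=0
  ✗ PAGE_NOT_PRESENT  [1 reads]
#3 VA=0x2C092F3 (w,user):
  L0 @0x36[22] → 0x3D007  P=1,RW=1,US=1,PS=0
  L1 @0x3D[9] → 0x3E007  P=1,RW=1,US=1,PS=0
  → PA=0x3E2F3  (2 entries read)
#4 VA=0xF3BA (w,kernel):
  L0 @0x36[0] → 0x42007  P=1,RW=1,US=1,PS=0
  L1 @0x42[15] → 0x45007  P=1,RW=1,US=1,PS=0
  → PA=0x453BA  (2 entries read)
#5 VA=0x1C09A62 (w,user):
  L0 @0x36[14] → 0x48007  P=1,RW=1,US=1,PS=0
  L1 @0x48[9] → 0x77002  P=0,RW=1,US=0,PS=0
  ✗ PAGE_NOT_PRESENT  [2 reads]
#6 VA=0x3A077EB (w,kernel):
  L0 @0x36[29] → 0x4B007  P=1,RW=1,US=1,PS=0
  L1 @0x4B[7] → 0x4D007  P=1,RW=1,US=1,PS=0
  → PA=0x4D7EB  (2 entries read)

TLB: [["0x2E15", "0x39"], ["0x2C09", "0x3E"], ["0xF", "0x45"], ["0x3A07", "0x4D"]]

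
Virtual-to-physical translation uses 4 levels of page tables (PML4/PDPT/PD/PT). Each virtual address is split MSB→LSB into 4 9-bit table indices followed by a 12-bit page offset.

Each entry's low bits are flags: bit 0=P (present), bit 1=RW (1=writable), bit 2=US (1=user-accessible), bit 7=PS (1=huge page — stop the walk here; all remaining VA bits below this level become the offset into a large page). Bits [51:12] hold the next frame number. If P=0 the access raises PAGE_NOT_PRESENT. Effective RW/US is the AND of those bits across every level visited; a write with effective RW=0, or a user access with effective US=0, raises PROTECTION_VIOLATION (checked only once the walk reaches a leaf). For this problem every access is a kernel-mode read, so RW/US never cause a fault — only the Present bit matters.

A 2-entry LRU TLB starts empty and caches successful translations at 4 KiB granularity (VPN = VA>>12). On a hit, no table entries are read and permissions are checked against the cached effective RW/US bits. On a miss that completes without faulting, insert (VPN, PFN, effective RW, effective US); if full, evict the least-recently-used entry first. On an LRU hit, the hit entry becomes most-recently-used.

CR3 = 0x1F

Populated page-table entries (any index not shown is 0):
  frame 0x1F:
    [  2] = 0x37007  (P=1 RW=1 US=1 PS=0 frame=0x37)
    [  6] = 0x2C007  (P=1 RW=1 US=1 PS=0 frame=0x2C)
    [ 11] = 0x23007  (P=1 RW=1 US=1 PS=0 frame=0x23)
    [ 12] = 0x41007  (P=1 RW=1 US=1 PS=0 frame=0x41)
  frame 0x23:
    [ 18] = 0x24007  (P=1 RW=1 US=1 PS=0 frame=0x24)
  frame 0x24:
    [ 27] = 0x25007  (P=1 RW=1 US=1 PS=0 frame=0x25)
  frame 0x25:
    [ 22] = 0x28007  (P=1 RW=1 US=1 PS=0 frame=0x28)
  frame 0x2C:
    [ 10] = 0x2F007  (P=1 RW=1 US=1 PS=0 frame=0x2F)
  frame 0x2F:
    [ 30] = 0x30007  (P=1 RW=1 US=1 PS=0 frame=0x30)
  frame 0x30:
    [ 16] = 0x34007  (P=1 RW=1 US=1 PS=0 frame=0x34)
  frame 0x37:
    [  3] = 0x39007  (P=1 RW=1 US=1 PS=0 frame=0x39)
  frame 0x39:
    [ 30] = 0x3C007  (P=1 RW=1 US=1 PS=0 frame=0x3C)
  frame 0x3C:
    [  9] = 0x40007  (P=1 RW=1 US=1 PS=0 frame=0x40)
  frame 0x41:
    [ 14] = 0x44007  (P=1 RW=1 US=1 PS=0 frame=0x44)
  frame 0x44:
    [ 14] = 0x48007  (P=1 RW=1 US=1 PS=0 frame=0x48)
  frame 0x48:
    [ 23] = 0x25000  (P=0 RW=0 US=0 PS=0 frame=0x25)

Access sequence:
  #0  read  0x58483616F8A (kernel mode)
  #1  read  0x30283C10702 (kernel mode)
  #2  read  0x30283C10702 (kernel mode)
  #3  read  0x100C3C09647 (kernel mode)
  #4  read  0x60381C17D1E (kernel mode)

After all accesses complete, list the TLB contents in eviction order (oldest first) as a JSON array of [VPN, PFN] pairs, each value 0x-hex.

Trace:
#0 VA=0x58483616F8A (r,kernel):
  L0: frame=0x1F idx=11 entry=0x23007 [P=1 RW=1 US=1 PS=0]
  L1: frame=0x23 idx=18 entry=0x24007 [P=1 RW=1 US=1 PS=0]
  L2: frame=0x24 idx=27 entry=0x25007 [P=1 RW=1 US=1 PS=0]
  L3: frame=0x25 idx=22 entry=0x28007 [P=1 RW=1 US=1 PS=0]
  → PA=0x28F8A  (4 entries read)
#1 VA=0x30283C10702 (r,kernel):
  L0: frame=0x1F idx=6 entry=0x2C007 [P=1 RW=1 US=1 PS=0]
  L1: frame=0x2C idx=10 entry=0x2F007 [P=1 RW=1 US=1 PS=0]
  L2: frame=0x2F idx=30 entry=0x30007 [P=1 RW=1 US=1 PS=0]
  L3: frame=0x30 idx=16 entry=0x34007 [P=1 RW=1 US=1 PS=0]
  → PA=0x34702  (4 entries read)
#2 VA=0x30283C10702 (r,kernel):
  TLB hit vpn=0x30283C10 → PA=0x34702
#3 VA=0x100C3C09647 (r,kernel):
  L0: frame=0x1F idx=2 entry=0x37007 [P=1 RW=1 US=1 PS=0]
  L1: frame=0x37 idx=3 entry=0x39007 [P=1 RW=1 US=1 PS=0]
  L2: frame=0x39 idx=30 entry=0x3C007 [P=1 RW=1 US=1 PS=0]
  L3: frame=0x3C idx=9 entry=0x40007 [P=1 RW=1 US=1 PS=0]
  → PA=0x40647  (4 entries read)
#4 VA=0x60381C17D1E (r,kernel):
  L0: frame=0x1F idx=12 entry=0x41007 [P=1 RW=1 US=1 PS=0]
  L1: frame=0x41 idx=14 entry=0x44007 [P=1 RW=1 US=1 PS=0]
  L2: frame=0x44 idx=14 entry=0x48007 [P=1 RW=1 US=1 PS=0]
  L3: frame=0x48 idx=23 entry=0x25000 [P=0 RW=0 US=0 PS=0]
  ⇒ fault: PAGE_NOT_PRESENT  — 4 lookups

TLB: [["0x30283C10", "0x34"], ["0x100C3C09", "0x40"]]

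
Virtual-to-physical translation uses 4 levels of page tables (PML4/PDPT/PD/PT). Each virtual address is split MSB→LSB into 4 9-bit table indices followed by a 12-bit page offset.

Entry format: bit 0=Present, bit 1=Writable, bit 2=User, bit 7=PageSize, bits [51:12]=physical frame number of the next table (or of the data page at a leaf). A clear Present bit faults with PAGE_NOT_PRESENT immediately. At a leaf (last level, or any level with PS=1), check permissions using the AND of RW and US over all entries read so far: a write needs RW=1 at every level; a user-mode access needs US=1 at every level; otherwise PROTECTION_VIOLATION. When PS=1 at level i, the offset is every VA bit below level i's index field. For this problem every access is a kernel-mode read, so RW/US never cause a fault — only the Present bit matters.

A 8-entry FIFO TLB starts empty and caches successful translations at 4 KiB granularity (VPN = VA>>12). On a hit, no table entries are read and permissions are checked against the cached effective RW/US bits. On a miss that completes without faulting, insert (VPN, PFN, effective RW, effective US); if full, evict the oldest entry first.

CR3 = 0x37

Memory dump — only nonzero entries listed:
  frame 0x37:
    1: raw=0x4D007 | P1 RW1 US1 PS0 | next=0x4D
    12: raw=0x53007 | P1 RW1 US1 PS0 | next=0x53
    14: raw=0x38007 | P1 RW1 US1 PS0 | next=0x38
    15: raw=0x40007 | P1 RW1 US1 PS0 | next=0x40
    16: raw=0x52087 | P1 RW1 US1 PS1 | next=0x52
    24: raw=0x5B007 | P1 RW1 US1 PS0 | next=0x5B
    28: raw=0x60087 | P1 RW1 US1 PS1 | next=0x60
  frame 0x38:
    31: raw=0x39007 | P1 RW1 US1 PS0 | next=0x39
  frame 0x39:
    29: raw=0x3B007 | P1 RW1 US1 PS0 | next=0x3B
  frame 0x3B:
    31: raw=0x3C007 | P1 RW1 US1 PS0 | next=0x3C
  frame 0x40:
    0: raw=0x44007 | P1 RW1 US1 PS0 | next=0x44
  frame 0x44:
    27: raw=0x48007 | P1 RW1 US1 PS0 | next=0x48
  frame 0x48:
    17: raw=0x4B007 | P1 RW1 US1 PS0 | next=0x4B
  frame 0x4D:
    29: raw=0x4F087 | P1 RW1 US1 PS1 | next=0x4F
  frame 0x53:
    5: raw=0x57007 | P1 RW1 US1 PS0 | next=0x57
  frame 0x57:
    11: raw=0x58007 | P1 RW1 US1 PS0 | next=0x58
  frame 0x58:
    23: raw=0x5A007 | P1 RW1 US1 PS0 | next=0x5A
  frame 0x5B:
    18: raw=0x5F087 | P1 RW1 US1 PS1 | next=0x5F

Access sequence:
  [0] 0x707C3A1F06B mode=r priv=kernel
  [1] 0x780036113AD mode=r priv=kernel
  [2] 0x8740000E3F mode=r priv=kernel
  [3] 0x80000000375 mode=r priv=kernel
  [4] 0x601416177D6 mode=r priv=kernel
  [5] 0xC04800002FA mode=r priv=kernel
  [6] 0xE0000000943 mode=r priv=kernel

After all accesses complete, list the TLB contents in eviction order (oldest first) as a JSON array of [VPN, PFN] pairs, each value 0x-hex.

Trace:
#0 VA=0x707C3A1F06B (r,kernel):
  [0] read 0x37 idx=14: raw=0x38007 flags P=1 W=1 U=1 S=0
  [1] read 0x38 idx=31: raw=0x39007 flags P=1 W=1 U=1 S=0
  [2] read 0x39 idx=29: raw=0x3B007 flags P=1 W=1 U=1 S=0
  [3] read 0x3B idx=31: raw=0x3C007 flags P=1 W=1 U=1 S=0
  ⇒ phys 0x3C06B  [4 reads]
#1 VA=0x780036113AD (r,kernel):
  [0] read 0x37 idx=15: raw=0x40007 flags P=1 W=1 U=1 S=0
  [1] read 0x40 idx=0: raw=0x44007 flags P=1 W=1 U=1 S=0
  [2] read 0x44 idx=27: raw=0x48007 flags P=1 W=1 U=1 S=0
  [3] read 0x48 idx=17: raw=0x4B007 flags P=1 W=1 U=1 S=0
  ⇒ phys 0x4B3AD  [4 reads]
#2 VA=0x8740000E3F (r,kernel):
  [0] read 0x37 idx=1: raw=0x4D007 flags P=1 W=1 U=1 S=0
  [1] read 0x4D idx=29: raw=0x4F087 flags P=1 W=1 U=1 S=1
  ⇒ phys 0x4FE3F (huge @L1)  [2 reads]
#3 VA=0x80000000375 (r,kernel):
  [0] read 0x37 idx=16: raw=0x52087 flags P=1 W=1 U=1 S=1
  ⇒ phys 0x52375 (huge @L0)  [1 reads]
#4 VA=0x601416177D6 (r,kernel):
  [0] read 0x37 idx=12: raw=0x53007 flags P=1 W=1 U=1 S=0
  [1] read 0x53 idx=5: raw=0x57007 flags P=1 W=1 U=1 S=0
  [2] read 0x57 idx=11: raw=0x58007 flags P=1 W=1 U=1 S=0
  [3] read 0x58 idx=23: raw=0x5A007 flags P=1 W=1 U=1 S=0
  ⇒ phys 0x5A7D6  [4 reads]
#5 VA=0xC04800002FA (r,kernel):
  [0] read 0x37 idx=24: raw=0x5B007 flags P=1 W=1 U=1 S=0
  [1] read 0x5B idx=18: raw=0x5F087 flags P=1 W=1 U=1 S=1
  ⇒ phys 0x5F2FA (huge @L1)  [2 reads]
#6 VA=0xE0000000943 (r,kernel):
  [0] read 0x37 idx=28: raw=0x60087 flags P=1 W=1 U=1 S=1
  ⇒ phys 0x60943 (huge @L0)  [1 reads]

TLB: [["0x707C3A1F", "0x3C"], ["0x78003611", "0x4B"], ["0x8740000", "0x4F"], ["0x80000000", "0x52"], ["0x60141617", "0x5A"], ["0xC0480000", "0x5F"], ["0xE0000000", "0x60"]]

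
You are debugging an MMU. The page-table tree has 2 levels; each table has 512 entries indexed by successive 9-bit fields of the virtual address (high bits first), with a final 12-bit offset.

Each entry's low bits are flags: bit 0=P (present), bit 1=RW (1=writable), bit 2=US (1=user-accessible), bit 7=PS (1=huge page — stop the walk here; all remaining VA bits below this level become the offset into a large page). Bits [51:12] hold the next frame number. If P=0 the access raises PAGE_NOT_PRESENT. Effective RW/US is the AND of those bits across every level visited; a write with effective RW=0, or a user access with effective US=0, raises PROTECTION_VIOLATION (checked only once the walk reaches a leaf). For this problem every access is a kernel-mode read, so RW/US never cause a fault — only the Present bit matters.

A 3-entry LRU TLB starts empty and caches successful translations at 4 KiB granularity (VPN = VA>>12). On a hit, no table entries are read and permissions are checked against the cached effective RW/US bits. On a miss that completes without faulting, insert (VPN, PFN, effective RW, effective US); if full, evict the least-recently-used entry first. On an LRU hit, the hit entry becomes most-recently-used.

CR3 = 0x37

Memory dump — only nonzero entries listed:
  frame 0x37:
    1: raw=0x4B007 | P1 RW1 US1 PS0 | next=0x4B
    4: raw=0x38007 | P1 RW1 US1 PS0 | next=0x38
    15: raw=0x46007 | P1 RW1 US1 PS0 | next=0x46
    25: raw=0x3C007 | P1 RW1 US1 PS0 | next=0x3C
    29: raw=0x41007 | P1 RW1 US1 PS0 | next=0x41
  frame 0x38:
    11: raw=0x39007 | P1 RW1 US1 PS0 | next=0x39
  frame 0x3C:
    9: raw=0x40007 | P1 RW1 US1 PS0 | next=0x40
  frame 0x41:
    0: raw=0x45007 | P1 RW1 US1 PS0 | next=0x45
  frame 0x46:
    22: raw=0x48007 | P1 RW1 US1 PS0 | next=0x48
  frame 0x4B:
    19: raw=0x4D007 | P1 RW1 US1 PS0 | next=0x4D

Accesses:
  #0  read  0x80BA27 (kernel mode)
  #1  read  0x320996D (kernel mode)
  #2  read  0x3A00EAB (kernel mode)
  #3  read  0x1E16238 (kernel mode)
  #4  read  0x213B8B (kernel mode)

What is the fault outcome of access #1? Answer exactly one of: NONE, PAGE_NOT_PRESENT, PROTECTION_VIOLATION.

Walk each access:
#0 VA=0x80BA27 (r,kernel):
  L0 @0x37[4] → 0x38007  P=1,RW=1,US=1,PS=0
  L1 @0x38[11] → 0x39007  P=1,RW=1,US=1,PS=0
  ✓ 0x39A27  — 2 lookups
#1 VA=0x320996D (r,kernel):
  L0 @0x37[25] → 0x3C007  P=1,RW=1,US=1,PS=0
  L1 @0x3C[9] → 0x40007  P=1,RW=1,US=1,PS=0
  ✓ 0x4096D  — 2 lookups
#2 VA=0x3A00EAB (r,kernel):
  L0 @0x37[29] → 0x41007  P=1,RW=1,US=1,PS=0
  L1 @0x41[0] → 0x45007  P=1,RW=1,US=1,PS=0
  ✓ 0x45EAB  — 2 lookups
#3 VA=0x1E16238 (r,kernel):
  L0 @0x37[15] → 0x46007  P=1,RW=1,US=1,PS=0
  L1 @0x46[22] → 0x48007  P=1,RW=1,US=1,PS=0
  ✓ 0x48238  — 2 lookups
#4 VA=0x213B8B (r,kernel):
  L0 @0x37[1] → 0x4B007  P=1,RW=1,US=1,PS=0
  L1 @0x4B[19] → 0x4D007  P=1,RW=1,US=1,PS=0
  ✓ 0x4DB8B  — 2 lookups

Access #1 fault: NONE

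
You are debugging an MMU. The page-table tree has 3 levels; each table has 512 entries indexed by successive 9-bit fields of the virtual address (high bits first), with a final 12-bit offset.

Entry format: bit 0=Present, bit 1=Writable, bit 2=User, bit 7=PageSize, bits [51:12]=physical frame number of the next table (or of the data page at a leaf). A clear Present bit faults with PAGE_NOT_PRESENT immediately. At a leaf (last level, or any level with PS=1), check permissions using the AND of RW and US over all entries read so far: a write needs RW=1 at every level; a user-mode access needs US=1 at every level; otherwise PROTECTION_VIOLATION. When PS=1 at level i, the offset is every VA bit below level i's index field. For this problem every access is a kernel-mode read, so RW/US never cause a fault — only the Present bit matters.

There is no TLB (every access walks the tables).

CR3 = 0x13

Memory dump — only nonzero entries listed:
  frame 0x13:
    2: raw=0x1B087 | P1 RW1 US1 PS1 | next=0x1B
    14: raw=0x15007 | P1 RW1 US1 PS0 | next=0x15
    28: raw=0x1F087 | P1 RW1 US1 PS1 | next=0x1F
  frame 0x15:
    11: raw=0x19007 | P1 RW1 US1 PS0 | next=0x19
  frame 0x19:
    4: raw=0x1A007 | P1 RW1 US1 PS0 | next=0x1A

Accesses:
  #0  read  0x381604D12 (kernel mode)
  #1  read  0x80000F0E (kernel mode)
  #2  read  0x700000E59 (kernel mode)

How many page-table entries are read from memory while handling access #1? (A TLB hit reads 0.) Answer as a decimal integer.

Trace:
#0 VA=0x381604D12 (r,kernel):
  L0 @0x13[14] → 0x15007  P=1,RW=1,US=1,PS=0
  L1 @0x15[11] → 0x19007  P=1,RW=1,US=1,PS=0
  L2 @0x19[4] → 0x1A007  P=1,RW=1,US=1,PS=0
  → PA=0x1AD12  (3 entries read)
#1 VA=0x80000F0E (r,kernel):
  L0 @0x13[2] → 0x1B087  P=1,RW=1,US=1,PS=1
  → PA=0x1BF0E (huge @L0)  (1 entries read)
#2 VA=0x700000E59 (r,kernel):
  L0 @0x13[28] → 0x1F087  P=1,RW=1,US=1,PS=1
  → PA=0x1FE59 (huge @L0)  (1 entries read)

Entries read for #1: 1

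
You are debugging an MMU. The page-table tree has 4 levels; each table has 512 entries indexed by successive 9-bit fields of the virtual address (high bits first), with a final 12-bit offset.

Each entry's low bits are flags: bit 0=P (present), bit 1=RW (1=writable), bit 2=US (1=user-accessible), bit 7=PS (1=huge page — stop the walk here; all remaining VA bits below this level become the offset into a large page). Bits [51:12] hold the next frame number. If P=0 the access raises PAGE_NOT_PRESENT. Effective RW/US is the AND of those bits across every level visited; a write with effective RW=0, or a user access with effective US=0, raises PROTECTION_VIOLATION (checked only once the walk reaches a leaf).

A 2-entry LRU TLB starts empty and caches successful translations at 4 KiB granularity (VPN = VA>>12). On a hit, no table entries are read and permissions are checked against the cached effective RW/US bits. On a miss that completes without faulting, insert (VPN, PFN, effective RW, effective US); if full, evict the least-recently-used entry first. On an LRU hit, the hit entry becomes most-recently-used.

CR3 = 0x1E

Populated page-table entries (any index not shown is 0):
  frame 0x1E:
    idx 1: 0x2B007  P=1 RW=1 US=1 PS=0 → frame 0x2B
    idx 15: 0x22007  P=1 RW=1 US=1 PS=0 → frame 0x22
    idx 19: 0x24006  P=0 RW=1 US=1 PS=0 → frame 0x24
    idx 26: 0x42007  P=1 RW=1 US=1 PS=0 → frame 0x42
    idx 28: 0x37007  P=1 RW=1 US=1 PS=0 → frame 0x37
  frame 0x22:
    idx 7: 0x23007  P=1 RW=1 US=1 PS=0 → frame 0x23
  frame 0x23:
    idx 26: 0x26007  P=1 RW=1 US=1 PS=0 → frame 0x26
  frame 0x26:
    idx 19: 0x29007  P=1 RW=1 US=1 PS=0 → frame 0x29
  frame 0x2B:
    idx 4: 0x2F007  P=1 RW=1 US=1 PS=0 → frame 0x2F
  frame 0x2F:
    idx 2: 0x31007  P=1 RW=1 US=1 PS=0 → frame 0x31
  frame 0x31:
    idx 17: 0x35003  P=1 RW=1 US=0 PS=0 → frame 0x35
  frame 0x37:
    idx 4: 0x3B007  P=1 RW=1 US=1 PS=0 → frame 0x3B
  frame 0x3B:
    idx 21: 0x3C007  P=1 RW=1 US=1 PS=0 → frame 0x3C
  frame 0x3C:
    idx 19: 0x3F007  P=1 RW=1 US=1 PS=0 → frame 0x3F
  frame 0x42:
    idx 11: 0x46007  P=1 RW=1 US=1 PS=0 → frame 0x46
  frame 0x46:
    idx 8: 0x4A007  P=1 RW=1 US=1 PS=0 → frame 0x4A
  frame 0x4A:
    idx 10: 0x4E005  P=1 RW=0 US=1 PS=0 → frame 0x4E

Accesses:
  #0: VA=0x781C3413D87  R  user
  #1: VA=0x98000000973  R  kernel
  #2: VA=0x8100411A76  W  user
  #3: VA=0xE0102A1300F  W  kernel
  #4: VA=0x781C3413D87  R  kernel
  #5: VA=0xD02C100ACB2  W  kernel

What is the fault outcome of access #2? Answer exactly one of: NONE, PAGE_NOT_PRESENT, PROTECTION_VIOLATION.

Trace:
#0 VA=0x781C3413D87 (r,user):
  [0] read 0x1E idx=15: raw=0x22007 flags P=1 W=1 U=1 S=0
  [1] read 0x22 idx=7: raw=0x23007 flags P=1 W=1 U=1 S=0
  [2] read 0x23 idx=26: raw=0x26007 flags P=1 W=1 U=1 S=0
  [3] read 0x26 idx=19: raw=0x29007 flags P=1 W=1 U=1 S=0
  ✓ 0x29D87  — 4 lookups
#1 VA=0x98000000973 (r,kernel):
  [0] read 0x1E idx=19: raw=0x24006 flags P=0 W=1 U=1 S=0
  → PAGE_NOT_PRESENT  (1 entries read)
#2 VA=0x8100411A76 (w,user):
  [0] read 0x1E idx=1: raw=0x2B007 flags P=1 W=1 U=1 S=0
  [1] read 0x2B idx=4: raw=0x2F007 flags P=1 W=1 U=1 S=0
  [2] read 0x2F idx=2: raw=0x31007 flags P=1 W=1 U=1 S=0
  [3] read 0x31 idx=17: raw=0x35003 flags P=1 W=1 U=0 S=0
  → PROTECTION_VIOLATION  (4 entries read)
#3 VA=0xE0102A1300F (w,kernel):
  [0] read 0x1E idx=28: raw=0x37007 flags P=1 W=1 U=1 S=0
  [1] read 0x37 idx=4: raw=0x3B007 flags P=1 W=1 U=1 S=0
  [2] read 0x3B idx=21: raw=0x3C007 flags P=1 W=1 U=1 S=0
  [3] read 0x3C idx=19: raw=0x3F007 flags P=1 W=1 U=1 S=0
  ✓ 0x3F00F  — 4 lookups
#4 VA=0x781C3413D87 (r,kernel):
  TLB hit vpn=0x781C3413 → PA=0x29D87
#5 VA=0xD02C100ACB2 (w,kernel):
  [0] read 0x1E idx=26: raw=0x42007 flags P=1 W=1 U=1 S=0
  [1] read 0x42 idx=11: raw=0x46007 flags P=1 W=1 U=1 S=0
  [2] read 0x46 idx=8: raw=0x4A007 flags P=1 W=1 U=1 S=0
  [3] read 0x4A idx=10: raw=0x4E005 flags P=1 W=0 U=1 S=0
  → PROTECTION_VIOLATION  (4 entries read)

Access #2 fault: PROTECTION_VIOLATION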